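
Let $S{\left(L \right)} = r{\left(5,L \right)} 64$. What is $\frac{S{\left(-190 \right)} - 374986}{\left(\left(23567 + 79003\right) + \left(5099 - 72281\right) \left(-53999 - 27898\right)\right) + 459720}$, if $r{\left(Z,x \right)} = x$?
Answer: $- \frac{193573}{2751283272} \approx -7.0357 \cdot 10^{-5}$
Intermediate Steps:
$S{\left(L \right)} = 64 L$ ($S{\left(L \right)} = L 64 = 64 L$)
$\frac{S{\left(-190 \right)} - 374986}{\left(\left(23567 + 79003\right) + \left(5099 - 72281\right) \left(-53999 - 27898\right)\right) + 459720} = \frac{64 \left(-190\right) - 374986}{\left(\left(23567 + 79003\right) + \left(5099 - 72281\right) \left(-53999 - 27898\right)\right) + 459720} = \frac{-12160 - 374986}{\left(102570 - -5502004254\right) + 459720} = - \frac{387146}{\left(102570 + 5502004254\right) + 459720} = - \frac{387146}{5502106824 + 459720} = - \frac{387146}{5502566544} = \left(-387146\right) \frac{1}{5502566544} = - \frac{193573}{2751283272}$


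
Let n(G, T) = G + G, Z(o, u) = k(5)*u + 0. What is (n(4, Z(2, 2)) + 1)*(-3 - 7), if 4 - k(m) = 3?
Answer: -90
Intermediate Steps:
k(m) = 1 (k(m) = 4 - 1*3 = 4 - 3 = 1)
Z(o, u) = u (Z(o, u) = 1*u + 0 = u + 0 = u)
n(G, T) = 2*G
(n(4, Z(2, 2)) + 1)*(-3 - 7) = (2*4 + 1)*(-3 - 7) = (8 + 1)*(-10) = 9*(-10) = -90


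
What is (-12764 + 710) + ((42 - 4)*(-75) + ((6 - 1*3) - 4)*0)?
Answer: -14904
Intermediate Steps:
(-12764 + 710) + ((42 - 4)*(-75) + ((6 - 1*3) - 4)*0) = -12054 + (38*(-75) + ((6 - 3) - 4)*0) = -12054 + (-2850 + (3 - 4)*0) = -12054 + (-2850 - 1*0) = -12054 + (-2850 + 0) = -12054 - 2850 = -14904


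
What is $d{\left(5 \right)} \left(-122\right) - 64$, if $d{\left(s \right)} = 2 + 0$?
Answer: $-308$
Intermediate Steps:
$d{\left(s \right)} = 2$
$d{\left(5 \right)} \left(-122\right) - 64 = 2 \left(-122\right) - 64 = -244 - 64 = -308$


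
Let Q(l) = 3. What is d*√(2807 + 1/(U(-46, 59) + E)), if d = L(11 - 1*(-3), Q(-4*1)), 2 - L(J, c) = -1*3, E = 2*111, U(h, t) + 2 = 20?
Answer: √10105215/12 ≈ 264.91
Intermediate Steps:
U(h, t) = 18 (U(h, t) = -2 + 20 = 18)
E = 222
L(J, c) = 5 (L(J, c) = 2 - (-1)*3 = 2 - 1*(-3) = 2 + 3 = 5)
d = 5
d*√(2807 + 1/(U(-46, 59) + E)) = 5*√(2807 + 1/(18 + 222)) = 5*√(2807 + 1/240) = 5*√(673681/240) = 5*(√10105215/60) = √10105215/12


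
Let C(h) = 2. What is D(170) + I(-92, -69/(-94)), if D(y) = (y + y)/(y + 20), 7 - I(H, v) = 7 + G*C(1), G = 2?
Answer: -42/19 ≈ -2.2105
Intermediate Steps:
I(H, v) = -4 (I(H, v) = 7 - (7 + 2*2) = 7 - (7 + 4) = 7 - 1*11 = 7 - 11 = -4)
D(y) = 2*y/(20 + y) (D(y) = (2*y)/(20 + y) = 2*y/(20 + y))
D(170) + I(-92, -69/(-94)) = 2*170/(20 + 170) - 4 = 2*170/190 - 4 = 2*170*(1/190) - 4 = 34/19 - 4 = -42/19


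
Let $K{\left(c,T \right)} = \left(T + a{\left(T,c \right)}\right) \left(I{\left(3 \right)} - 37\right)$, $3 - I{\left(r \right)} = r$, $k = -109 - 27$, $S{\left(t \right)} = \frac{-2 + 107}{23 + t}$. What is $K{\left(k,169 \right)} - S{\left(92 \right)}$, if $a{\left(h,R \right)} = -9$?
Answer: $- \frac{136181}{23} \approx -5920.9$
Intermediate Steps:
$S{\left(t \right)} = \frac{105}{23 + t}$
$k = -136$ ($k = -109 - 27 = -136$)
$I{\left(r \right)} = 3 - r$
$K{\left(c,T \right)} = 333 - 37 T$ ($K{\left(c,T \right)} = \left(T - 9\right) \left(\left(3 - 3\right) - 37\right) = \left(-9 + T\right) \left(\left(3 - 3\right) - 37\right) = \left(-9 + T\right) \left(0 - 37\right) = \left(-9 + T\right) \left(-37\right) = 333 - 37 T$)
$K{\left(k,169 \right)} - S{\left(92 \right)} = \left(333 - 6253\right) - \frac{105}{23 + 92} = \left(333 - 6253\right) - \frac{105}{115} = -5920 - 105 \cdot \frac{1}{115} = -5920 - \frac{21}{23} = - \frac{136181}{23}$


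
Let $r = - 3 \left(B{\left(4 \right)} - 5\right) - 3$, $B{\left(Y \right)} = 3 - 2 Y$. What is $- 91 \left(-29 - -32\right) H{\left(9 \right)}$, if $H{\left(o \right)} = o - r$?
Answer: $4914$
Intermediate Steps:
$r = 27$ ($r = - 3 \left(\left(3 - 8\right) - 5\right) - 3 = - 3 \left(-5 - 5\right) - 3 = \left(-3\right) \left(-10\right) - 3 = 30 - 3 = 27$)
$H{\left(o \right)} = -27 + o$ ($H{\left(o \right)} = o - 27 = -27 + o$)
$- 91 \left(-29 - -32\right) H{\left(9 \right)} = - 91 \left(-29 - -32\right) \left(-27 + 9\right) = - 91 \left(-29 + 32\right) \left(-18\right) = \left(-91\right) 3 \left(-18\right) = \left(-273\right) \left(-18\right) = 4914$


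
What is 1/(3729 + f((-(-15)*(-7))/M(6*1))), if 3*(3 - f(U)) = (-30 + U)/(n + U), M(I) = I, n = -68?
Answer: 27/100759 ≈ 0.00026797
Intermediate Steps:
f(U) = 3 - (-30 + U)/(3*(-68 + U))
1/(3729 + f((-(-15)*(-7))/M(6*1))) = 1/(3729 + 2*(-291 + 4*((-(-15)*(-7))/((6*1))))/(3*(-68 + (-(-15)*(-7))/((6*1))))) = 1/(3729 + 2*(-291 + 4*(-3*35/6))/(3*(-68 - 3*35/6))) = 1/(3729 + 2*(-291 + 4*(-105*⅙))/(3*(-68 - 105*⅙))) = 1/(3729 + 2*(-291 + 4*(-35/2))/(3*(-68 - 35/2))) = 1/(3729 + 2*(-291 - 70)/(3*(-171/2))) = 1/(3729 + (⅔)*(-2/171)*(-361)) = 1/(3729 + 76/27) = 1/(100759/27) = 27/100759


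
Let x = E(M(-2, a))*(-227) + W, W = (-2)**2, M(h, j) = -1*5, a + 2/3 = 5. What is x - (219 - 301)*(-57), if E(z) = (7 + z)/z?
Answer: -22896/5 ≈ -4579.2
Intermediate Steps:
a = 13/3 (a = -2/3 + 5 = 13/3 ≈ 4.3333)
M(h, j) = -5
W = 4
E(z) = (7 + z)/z
x = 474/5 (x = ((7 - 5)/(-5))*(-227) + 4 = -1/5*2*(-227) + 4 = -2/5*(-227) + 4 = 454/5 + 4 = 474/5 ≈ 94.800)
x - (219 - 301)*(-57) = 474/5 - (219 - 301)*(-57) = 474/5 - (-82)*(-57) = 474/5 - 1*4674 = 474/5 - 4674 = -22896/5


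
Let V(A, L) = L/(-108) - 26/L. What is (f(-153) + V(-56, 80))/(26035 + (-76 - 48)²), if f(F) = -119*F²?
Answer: -3008525831/44723880 ≈ -67.269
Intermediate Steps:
V(A, L) = -26/L - L/108 (V(A, L) = L*(-1/108) - 26/L = -L/108 - 26/L = -26/L - L/108)
(f(-153) + V(-56, 80))/(26035 + (-76 - 48)²) = (-119*(-153)² + (-26/80 - 1/108*80))/(26035 + (-76 - 48)²) = (-119*23409 + (-26*1/80 - 20/27))/(26035 + (-124)²) = (-2785671 + (-13/40 - 20/27))/(26035 + 15376) = (-2785671 - 1151/1080)/41411 = -3008525831/1080*1/41411 = -3008525831/44723880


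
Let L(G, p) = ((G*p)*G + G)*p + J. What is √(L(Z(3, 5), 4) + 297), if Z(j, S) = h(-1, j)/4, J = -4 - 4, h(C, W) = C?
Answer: 17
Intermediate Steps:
J = -8
Z(j, S) = -¼ (Z(j, S) = -1/4 = -1*¼ = -¼)
L(G, p) = -8 + p*(G + p*G²) (L(G, p) = ((G*p)*G + G)*p - 8 = (p*G² + G)*p - 8 = (G + p*G²)*p - 8 = p*(G + p*G²) - 8 = -8 + p*(G + p*G²))
√(L(Z(3, 5), 4) + 297) = √((-8 - ¼*4 + (-¼)²*4²) + 297) = √((-8 - 1 + (1/16)*16) + 297) = √((-8 - 1 + 1) + 297) = √(-8 + 297) = √289 = 17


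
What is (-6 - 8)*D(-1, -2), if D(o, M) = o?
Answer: 14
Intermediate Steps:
(-6 - 8)*D(-1, -2) = (-6 - 8)*(-1) = -14*(-1) = 14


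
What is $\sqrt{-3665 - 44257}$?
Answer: $7 i \sqrt{978} \approx 218.91 i$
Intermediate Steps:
$\sqrt{-3665 - 44257} = \sqrt{-47922} = 7 i \sqrt{978}$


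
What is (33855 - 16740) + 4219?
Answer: 21334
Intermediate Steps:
(33855 - 16740) + 4219 = 17115 + 4219 = 21334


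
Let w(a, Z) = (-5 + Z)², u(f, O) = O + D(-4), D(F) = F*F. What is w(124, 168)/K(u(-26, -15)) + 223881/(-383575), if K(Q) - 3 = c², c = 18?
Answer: 10117995088/125429025 ≈ 80.667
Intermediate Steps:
D(F) = F²
u(f, O) = 16 + O (u(f, O) = O + (-4)² = O + 16 = 16 + O)
K(Q) = 327 (K(Q) = 3 + 18² = 3 + 324 = 327)
w(124, 168)/K(u(-26, -15)) + 223881/(-383575) = (-5 + 168)²/327 + 223881/(-383575) = 163²*(1/327) + 223881*(-1/383575) = 26569*(1/327) - 223881/383575 = 26569/327 - 223881/383575 = 10117995088/125429025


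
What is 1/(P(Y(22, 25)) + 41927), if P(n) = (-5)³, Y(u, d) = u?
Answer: 1/41802 ≈ 2.3922e-5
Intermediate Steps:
P(n) = -125
1/(P(Y(22, 25)) + 41927) = 1/(-125 + 41927) = 1/41802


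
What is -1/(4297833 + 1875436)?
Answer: -1/6173269 ≈ -1.6199e-7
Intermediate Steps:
-1/(4297833 + 1875436) = -1/6173269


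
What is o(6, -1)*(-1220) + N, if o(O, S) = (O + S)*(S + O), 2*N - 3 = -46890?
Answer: -107887/2 ≈ -53944.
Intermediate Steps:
N = -46887/2 (N = 3/2 + (½)*(-46890) = 3/2 - 23445 = -46887/2 ≈ -23444.)
o(O, S) = (O + S)² (o(O, S) = (O + S)*(O + S) = (O + S)²)
o(6, -1)*(-1220) + N = (6 - 1)²*(-1220) - 46887/2 = 5²*(-1220) - 46887/2 = 25*(-1220) - 46887/2 = -30500 - 46887/2 = -107887/2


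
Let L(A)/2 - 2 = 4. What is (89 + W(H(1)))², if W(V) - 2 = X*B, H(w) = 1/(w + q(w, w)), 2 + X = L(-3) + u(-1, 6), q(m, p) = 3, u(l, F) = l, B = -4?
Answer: 3025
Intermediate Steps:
L(A) = 12 (L(A) = 4 + 2*4 = 4 + 8 = 12)
X = 9 (X = -2 + (12 - 1) = -2 + 11 = 9)
H(w) = 1/(3 + w) (H(w) = 1/(w + 3) = 1/(3 + w))
W(V) = -34 (W(V) = 2 + 9*(-4) = 2 - 36 = -34)
(89 + W(H(1)))² = (89 - 34)² = 55² = 3025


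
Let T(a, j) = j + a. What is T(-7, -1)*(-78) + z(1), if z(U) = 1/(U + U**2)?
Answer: 1249/2 ≈ 624.50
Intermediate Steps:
T(a, j) = a + j
T(-7, -1)*(-78) + z(1) = (-7 - 1)*(-78) + 1/(1*(1 + 1)) = -8*(-78) + 1/2 = 624 + 1*(1/2) = 624 + 1/2 = 1249/2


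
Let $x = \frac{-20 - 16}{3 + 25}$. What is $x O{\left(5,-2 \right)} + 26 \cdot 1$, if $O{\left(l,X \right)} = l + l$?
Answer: $\frac{92}{7} \approx 13.143$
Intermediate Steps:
$O{\left(l,X \right)} = 2 l$
$x = - \frac{9}{7}$ ($x = - \frac{36}{28} = \left(-36\right) \frac{1}{28} = - \frac{9}{7} \approx -1.2857$)
$x O{\left(5,-2 \right)} + 26 \cdot 1 = - \frac{9 \cdot 2 \cdot 5}{7} + 26 \cdot 1 = \left(- \frac{9}{7}\right) 10 + 26 = - \frac{90}{7} + 26 = \frac{92}{7}$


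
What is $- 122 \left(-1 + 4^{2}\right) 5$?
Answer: $-9150$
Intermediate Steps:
$- 122 \left(-1 + 4^{2}\right) 5 = - 122 \left(-1 + 16\right) 5 = - 122 \cdot 15 \cdot 5 = \left(-122\right) 75 = -9150$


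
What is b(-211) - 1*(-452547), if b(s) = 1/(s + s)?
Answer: 190974833/422 ≈ 4.5255e+5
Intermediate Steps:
b(s) = 1/(2*s)
b(-211) - 1*(-452547) = (½)/(-211) - 1*(-452547) = (½)*(-1/211) + 452547 = -1/422 + 452547 = 190974833/422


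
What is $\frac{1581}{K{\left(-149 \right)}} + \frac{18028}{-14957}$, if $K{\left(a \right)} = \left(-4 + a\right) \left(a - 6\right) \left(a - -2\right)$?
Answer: $- \frac{39766697}{32980185} \approx -1.2058$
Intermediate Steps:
$K{\left(a \right)} = \left(-6 + a\right) \left(-4 + a\right) \left(2 + a\right)$ ($K{\left(a \right)} = \left(-4 + a\right) \left(-6 + a\right) \left(a + 2\right) = \left(-4 + a\right) \left(-6 + a\right) \left(2 + a\right) = \left(-6 + a\right) \left(-4 + a\right) \left(2 + a\right)$)
$\frac{1581}{K{\left(-149 \right)}} + \frac{18028}{-14957} = \frac{1581}{48 + \left(-149\right)^{3} - 8 \left(-149\right)^{2} + 4 \left(-149\right)} + \frac{18028}{-14957} = \frac{1581}{48 - 3307949 - 177608 - 596} + 18028 \left(- \frac{1}{14957}\right) = \frac{1581}{48 - 3307949 - 177608 - 596} - \frac{18028}{14957} = \frac{1581}{-3486105} - \frac{18028}{14957} = 1581 \left(- \frac{1}{3486105}\right) - \frac{18028}{14957} = - \frac{1}{2205} - \frac{18028}{14957} = - \frac{39766697}{32980185}$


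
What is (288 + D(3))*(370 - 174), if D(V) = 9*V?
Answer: 61740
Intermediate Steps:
(288 + D(3))*(370 - 174) = (288 + 9*3)*(370 - 174) = (288 + 27)*196 = 315*196 = 61740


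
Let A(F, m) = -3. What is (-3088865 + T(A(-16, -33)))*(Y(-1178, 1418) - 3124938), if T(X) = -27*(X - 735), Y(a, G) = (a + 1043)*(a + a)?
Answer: 8614137362442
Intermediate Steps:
Y(a, G) = 2*a*(1043 + a) (Y(a, G) = (1043 + a)*(2*a) = 2*a*(1043 + a))
T(X) = 19845 - 27*X (T(X) = -27*(-735 + X) = 19845 - 27*X)
(-3088865 + T(A(-16, -33)))*(Y(-1178, 1418) - 3124938) = (-3088865 + (19845 - 27*(-3)))*(2*(-1178)*(1043 - 1178) - 3124938) = (-3088865 + (19845 + 81))*(2*(-1178)*(-135) - 3124938) = (-3088865 + 19926)*(318060 - 3124938) = -3068939*(-2806878) = 8614137362442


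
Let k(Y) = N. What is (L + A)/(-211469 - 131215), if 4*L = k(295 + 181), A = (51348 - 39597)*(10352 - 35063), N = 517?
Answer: 1161515327/1370736 ≈ 847.37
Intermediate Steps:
k(Y) = 517
A = -290378961 (A = 11751*(-24711) = -290378961)
L = 517/4 (L = (1/4)*517 = 517/4 ≈ 129.25)
(L + A)/(-211469 - 131215) = (517/4 - 290378961)/(-211469 - 131215) = -1161515327/4/(-342684) = -1161515327/4*(-1/342684) = 1161515327/1370736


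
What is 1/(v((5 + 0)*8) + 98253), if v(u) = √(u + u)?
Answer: 98253/9653651929 - 4*√5/9653651929 ≈ 1.0177e-5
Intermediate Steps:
v(u) = √2*√u (v(u) = √(2*u) = √2*√u)
1/(v((5 + 0)*8) + 98253) = 1/(√2*√((5 + 0)*8) + 98253) = 1/(√2*√(5*8) + 98253) = 1/(√2*√40 + 98253) = 1/(√2*(2*√10) + 98253) = 1/(4*√5 + 98253) = 1/(98253 + 4*√5)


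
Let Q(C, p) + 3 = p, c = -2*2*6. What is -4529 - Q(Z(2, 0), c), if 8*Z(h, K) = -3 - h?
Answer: -4502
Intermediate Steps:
Z(h, K) = -3/8 - h/8 (Z(h, K) = (-3 - h)/8 = -3/8 - h/8)
c = -24 (c = -4*6 = -24)
Q(C, p) = -3 + p
-4529 - Q(Z(2, 0), c) = -4529 - (-3 - 24) = -4529 - 1*(-27) = -4529 + 27 = -4502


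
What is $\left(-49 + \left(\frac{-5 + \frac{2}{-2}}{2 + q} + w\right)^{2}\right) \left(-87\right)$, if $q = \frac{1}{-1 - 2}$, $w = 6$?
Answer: $\frac{94047}{25} \approx 3761.9$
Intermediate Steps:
$q = - \frac{1}{3}$ ($q = \frac{1}{-3} = - \frac{1}{3} \approx -0.33333$)
$\left(-49 + \left(\frac{-5 + \frac{2}{-2}}{2 + q} + w\right)^{2}\right) \left(-87\right) = \left(-49 + \left(\frac{-5 + \frac{2}{-2}}{2 - \frac{1}{3}} + 6\right)^{2}\right) \left(-87\right) = \left(-49 + \left(\frac{-5 + 2 \left(- \frac{1}{2}\right)}{\frac{5}{3}} + 6\right)^{2}\right) \left(-87\right) = \left(-49 + \left(\left(-5 - 1\right) \frac{3}{5} + 6\right)^{2}\right) \left(-87\right) = \left(-49 + \left(\left(-6\right) \frac{3}{5} + 6\right)^{2}\right) \left(-87\right) = \left(-49 + \left(- \frac{18}{5} + 6\right)^{2}\right) \left(-87\right) = \left(-49 + \left(\frac{12}{5}\right)^{2}\right) \left(-87\right) = \left(-49 + \frac{144}{25}\right) \left(-87\right) = \left(- \frac{1081}{25}\right) \left(-87\right) = \frac{94047}{25}$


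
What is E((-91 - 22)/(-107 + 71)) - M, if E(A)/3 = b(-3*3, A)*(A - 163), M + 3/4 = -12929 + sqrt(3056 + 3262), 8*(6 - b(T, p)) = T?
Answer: 304407/32 - 9*sqrt(78) ≈ 9433.2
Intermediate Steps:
b(T, p) = 6 - T/8
M = -51719/4 + 9*sqrt(78) (M = -3/4 + (-12929 + sqrt(3056 + 3262)) = -3/4 + (-12929 + sqrt(6318)) = -3/4 + (-12929 + 9*sqrt(78)) = -51719/4 + 9*sqrt(78) ≈ -12850.)
E(A) = -27873/8 + 171*A/8 (E(A) = 3*((6 - (-3)*3/8)*(A - 163)) = 3*((6 - 1/8*(-9))*(-163 + A)) = 3*((6 + 9/8)*(-163 + A)) = 3*(57*(-163 + A)/8) = 3*(-9291/8 + 57*A/8) = -27873/8 + 171*A/8)
E((-91 - 22)/(-107 + 71)) - M = (-27873/8 + 171*((-91 - 22)/(-107 + 71))/8) - (-51719/4 + 9*sqrt(78)) = (-27873/8 + 171*(-113/(-36))/8) + (51719/4 - 9*sqrt(78)) = (-27873/8 + 171*(-113*(-1/36))/8) + (51719/4 - 9*sqrt(78)) = (-27873/8 + (171/8)*(113/36)) + (51719/4 - 9*sqrt(78)) = (-27873/8 + 2147/32) + (51719/4 - 9*sqrt(78)) = -109345/32 + (51719/4 - 9*sqrt(78)) = 304407/32 - 9*sqrt(78)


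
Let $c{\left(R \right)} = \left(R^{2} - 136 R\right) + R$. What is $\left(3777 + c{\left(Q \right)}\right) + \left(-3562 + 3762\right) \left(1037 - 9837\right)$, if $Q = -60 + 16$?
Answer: $-1748347$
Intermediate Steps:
$Q = -44$
$c{\left(R \right)} = R^{2} - 135 R$
$\left(3777 + c{\left(Q \right)}\right) + \left(-3562 + 3762\right) \left(1037 - 9837\right) = \left(3777 - 44 \left(-135 - 44\right)\right) + \left(-3562 + 3762\right) \left(1037 - 9837\right) = \left(3777 - -7876\right) + 200 \left(-8800\right) = \left(3777 + 7876\right) - 1760000 = 11653 - 1760000 = -1748347$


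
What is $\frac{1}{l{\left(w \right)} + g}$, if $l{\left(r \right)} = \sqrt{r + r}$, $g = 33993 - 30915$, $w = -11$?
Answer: $\frac{1539}{4737053} - \frac{i \sqrt{22}}{9474106} \approx 0.00032489 - 4.9508 \cdot 10^{-7} i$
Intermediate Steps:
$g = 3078$
$l{\left(r \right)} = \sqrt{2} \sqrt{r}$ ($l{\left(r \right)} = \sqrt{2 r} = \sqrt{2} \sqrt{r}$)
$\frac{1}{l{\left(w \right)} + g} = \frac{1}{\sqrt{2} \sqrt{-11} + 3078} = \frac{1}{\sqrt{2} i \sqrt{11} + 3078} = \frac{1}{i \sqrt{22} + 3078} = \frac{1}{3078 + i \sqrt{22}}$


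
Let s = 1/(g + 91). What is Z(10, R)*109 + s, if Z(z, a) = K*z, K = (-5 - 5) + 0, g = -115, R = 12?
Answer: -261601/24 ≈ -10900.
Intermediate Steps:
K = -10 (K = -10 + 0 = -10)
s = -1/24 (s = 1/(-115 + 91) = 1/(-24) = -1/24 ≈ -0.041667)
Z(z, a) = -10*z
Z(10, R)*109 + s = -10*10*109 - 1/24 = -100*109 - 1/24 = -10900 - 1/24 = -261601/24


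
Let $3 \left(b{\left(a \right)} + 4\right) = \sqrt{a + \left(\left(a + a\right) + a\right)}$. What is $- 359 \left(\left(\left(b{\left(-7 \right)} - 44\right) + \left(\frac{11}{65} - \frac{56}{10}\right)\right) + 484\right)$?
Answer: $- \frac{10047333}{65} - \frac{718 i \sqrt{7}}{3} \approx -1.5457 \cdot 10^{5} - 633.22 i$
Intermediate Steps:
$b{\left(a \right)} = -4 + \frac{2 \sqrt{a}}{3}$ ($b{\left(a \right)} = -4 + \frac{\sqrt{a + \left(\left(a + a\right) + a\right)}}{3} = -4 + \frac{\sqrt{a + \left(2 a + a\right)}}{3} = -4 + \frac{\sqrt{a + 3 a}}{3} = -4 + \frac{\sqrt{4 a}}{3} = -4 + \frac{2 \sqrt{a}}{3}$)
$- 359 \left(\left(\left(b{\left(-7 \right)} - 44\right) + \left(\frac{11}{65} - \frac{56}{10}\right)\right) + 484\right) = - 359 \left(\left(\left(\left(-4 + \frac{2 \sqrt{-7}}{3}\right) - 44\right) + \left(\frac{11}{65} - \frac{56}{10}\right)\right) + 484\right) = - 359 \left(\left(\left(\left(-4 + \frac{2 i \sqrt{7}}{3}\right) - 44\right) + \left(11 \cdot \frac{1}{65} - \frac{28}{5}\right)\right) + 484\right) = - 359 \left(\left(\left(\left(-4 + \frac{2 i \sqrt{7}}{3}\right) - 44\right) + \left(\frac{11}{65} - \frac{28}{5}\right)\right) + 484\right) = - 359 \left(\left(\left(-48 + \frac{2 i \sqrt{7}}{3}\right) - \frac{353}{65}\right) + 484\right) = - 359 \left(\left(- \frac{3473}{65} + \frac{2 i \sqrt{7}}{3}\right) + 484\right) = - 359 \left(\frac{27987}{65} + \frac{2 i \sqrt{7}}{3}\right) = - \frac{10047333}{65} - \frac{718 i \sqrt{7}}{3}$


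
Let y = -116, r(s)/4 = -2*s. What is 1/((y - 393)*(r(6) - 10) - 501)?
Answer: 1/29021 ≈ 3.4458e-5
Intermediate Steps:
r(s) = -8*s (r(s) = 4*(-2*s) = -8*s)
1/((y - 393)*(r(6) - 10) - 501) = 1/((-116 - 393)*(-8*6 - 10) - 501) = 1/(-509*(-48 - 10) - 501) = 1/(-509*(-58) - 501) = 1/(29522 - 501) = 1/29021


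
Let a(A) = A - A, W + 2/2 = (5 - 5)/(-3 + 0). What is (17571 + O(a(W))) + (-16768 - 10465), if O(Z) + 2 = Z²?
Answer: -9664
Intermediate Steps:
W = -1 (W = -1 + (5 - 5)/(-3 + 0) = -1 + 0/(-3) = -1 + 0*(-⅓) = -1 + 0 = -1)
a(A) = 0
O(Z) = -2 + Z²
(17571 + O(a(W))) + (-16768 - 10465) = (17571 + (-2 + 0²)) + (-16768 - 10465) = (17571 + (-2 + 0)) - 27233 = (17571 - 2) - 27233 = 17569 - 27233 = -9664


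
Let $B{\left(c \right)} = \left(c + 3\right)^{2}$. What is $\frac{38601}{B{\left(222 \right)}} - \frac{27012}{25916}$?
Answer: $- \frac{10197194}{36444375} \approx -0.2798$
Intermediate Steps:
$B{\left(c \right)} = \left(3 + c\right)^{2}$
$\frac{38601}{B{\left(222 \right)}} - \frac{27012}{25916} = \frac{38601}{\left(3 + 222\right)^{2}} - \frac{27012}{25916} = \frac{38601}{225^{2}} - \frac{6753}{6479} = \frac{38601}{50625} - \frac{6753}{6479} = 38601 \cdot \frac{1}{50625} - \frac{6753}{6479} = \frac{4289}{5625} - \frac{6753}{6479} = - \frac{10197194}{36444375}$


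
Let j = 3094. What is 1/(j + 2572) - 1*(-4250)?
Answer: 24080501/5666 ≈ 4250.0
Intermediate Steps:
1/(j + 2572) - 1*(-4250) = 1/(3094 + 2572) - 1*(-4250) = 1/5666 + 4250 = 24080501/5666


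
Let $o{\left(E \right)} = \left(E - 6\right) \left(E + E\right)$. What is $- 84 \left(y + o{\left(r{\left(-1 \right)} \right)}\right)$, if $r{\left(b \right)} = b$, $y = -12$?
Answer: $-168$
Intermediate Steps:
$o{\left(E \right)} = 2 E \left(-6 + E\right)$ ($o{\left(E \right)} = \left(-6 + E\right) 2 E = 2 E \left(-6 + E\right)$)
$- 84 \left(y + o{\left(r{\left(-1 \right)} \right)}\right) = - 84 \left(-12 + 2 \left(-1\right) \left(-6 - 1\right)\right) = - 84 \left(-12 + 2 \left(-1\right) \left(-7\right)\right) = - 84 \left(-12 + 14\right) = \left(-84\right) 2 = -168$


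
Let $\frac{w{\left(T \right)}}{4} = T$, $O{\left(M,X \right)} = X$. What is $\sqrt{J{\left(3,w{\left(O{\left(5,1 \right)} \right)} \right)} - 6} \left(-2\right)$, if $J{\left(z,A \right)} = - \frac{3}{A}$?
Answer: $- 3 i \sqrt{3} \approx - 5.1962 i$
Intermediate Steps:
$w{\left(T \right)} = 4 T$
$J{\left(z,A \right)} = - \frac{3}{A}$
$\sqrt{J{\left(3,w{\left(O{\left(5,1 \right)} \right)} \right)} - 6} \left(-2\right) = \sqrt{- \frac{3}{4 \cdot 1} - 6} \left(-2\right) = \sqrt{- \frac{3}{4} - 6} \left(-2\right) = \sqrt{- \frac{27}{4}} \left(-2\right) = \frac{3 i \sqrt{3}}{2} \left(-2\right) = - 3 i \sqrt{3}$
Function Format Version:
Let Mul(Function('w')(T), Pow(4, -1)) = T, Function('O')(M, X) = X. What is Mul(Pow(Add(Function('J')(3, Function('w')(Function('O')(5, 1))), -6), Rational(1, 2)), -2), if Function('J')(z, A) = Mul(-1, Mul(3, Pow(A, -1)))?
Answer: Mul(-3, I, Pow(3, Rational(1, 2))) ≈ Mul(-5.1962, I)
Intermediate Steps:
Function('w')(T) = Mul(4, T)
Function('J')(z, A) = Mul(-3, Pow(A, -1))
Mul(Pow(Add(Function('J')(3, Function('w')(Function('O')(5, 1))), -6), Rational(1, 2)), -2) = Mul(Pow(Add(Mul(-3, Pow(Mul(4, 1), -1)), -6), Rational(1, 2)), -2) = Mul(Pow(Add(Mul(-3, Pow(4, -1)), -6), Rational(1, 2)), -2) = Mul(Pow(Add(Mul(-3, Rational(1, 4)), -6), Rational(1, 2)), -2) = Mul(Pow(Add(Rational(-3, 4), -6), Rational(1, 2)), -2) = Mul(Pow(Rational(-27, 4), Rational(1, 2)), -2) = Mul(Mul(Rational(3, 2), I, Pow(3, Rational(1, 2))), -2) = Mul(-3, I, Pow(3, Rational(1, 2)))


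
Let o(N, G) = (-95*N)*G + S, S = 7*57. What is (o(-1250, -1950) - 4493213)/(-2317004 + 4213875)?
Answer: -236055314/1896871 ≈ -124.44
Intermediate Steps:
S = 399
o(N, G) = 399 - 95*G*N (o(N, G) = (-95*N)*G + 399 = -95*G*N + 399 = 399 - 95*G*N)
(o(-1250, -1950) - 4493213)/(-2317004 + 4213875) = ((399 - 95*(-1950)*(-1250)) - 4493213)/(-2317004 + 4213875) = ((399 - 231562500) - 4493213)/1896871 = (-231562101 - 4493213)*(1/1896871) = -236055314*1/1896871 = -236055314/1896871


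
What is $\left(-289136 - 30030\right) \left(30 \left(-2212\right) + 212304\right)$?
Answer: $-46580362704$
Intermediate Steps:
$\left(-289136 - 30030\right) \left(30 \left(-2212\right) + 212304\right) = \left(-289136 - 30030\right) \left(-66360 + 212304\right) = \left(-319166\right) 145944 = -46580362704$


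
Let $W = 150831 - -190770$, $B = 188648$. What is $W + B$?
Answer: $530249$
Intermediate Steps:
$W = 341601$ ($W = 150831 + 190770 = 341601$)
$W + B = 341601 + 188648 = 530249$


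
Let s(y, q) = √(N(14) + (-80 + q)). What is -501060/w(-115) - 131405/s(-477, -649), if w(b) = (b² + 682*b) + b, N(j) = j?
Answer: 25053/3266 + 26281*I*√715/143 ≈ 7.6709 + 4914.3*I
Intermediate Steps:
w(b) = b² + 683*b
s(y, q) = √(-66 + q) (s(y, q) = √(14 + (-80 + q)) = √(-66 + q))
-501060/w(-115) - 131405/s(-477, -649) = -501060*(-1/(115*(683 - 115))) - 131405/√(-66 - 649) = -501060/((-115*568)) - 131405*(-I*√715/715) = -501060/(-65320) - 131405*(-I*√715/715) = -501060*(-1/65320) - (-26281)*I*√715/143 = 25053/3266 + 26281*I*√715/143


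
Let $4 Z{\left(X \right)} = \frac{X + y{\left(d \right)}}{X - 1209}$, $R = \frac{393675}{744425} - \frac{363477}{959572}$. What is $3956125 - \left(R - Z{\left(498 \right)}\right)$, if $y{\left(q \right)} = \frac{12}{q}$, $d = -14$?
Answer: $\frac{187531774695369135095}{47402898061596} \approx 3.9561 \cdot 10^{6}$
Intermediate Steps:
$R = \frac{4287125655}{28573175444}$ ($R = 393675 \cdot \frac{1}{744425} - \frac{363477}{959572} = \frac{15747}{29777} - \frac{363477}{959572} = \frac{4287125655}{28573175444} \approx 0.15004$)
$Z{\left(X \right)} = \frac{- \frac{6}{7} + X}{4 \left(-1209 + X\right)}$ ($Z{\left(X \right)} = \frac{\left(X + \frac{12}{-14}\right) \frac{1}{X - 1209}}{4} = \frac{\left(X + 12 \left(- \frac{1}{14}\right)\right) \frac{1}{-1209 + X}}{4} = \frac{\left(X - \frac{6}{7}\right) \frac{1}{-1209 + X}}{4} = \frac{\left(- \frac{6}{7} + X\right) \frac{1}{-1209 + X}}{4} = \frac{\frac{1}{-1209 + X} \left(- \frac{6}{7} + X\right)}{4} = \frac{- \frac{6}{7} + X}{4 \left(-1209 + X\right)}$)
$3956125 - \left(R - Z{\left(498 \right)}\right) = 3956125 + \left(\frac{-6 + 7 \cdot 498}{28 \left(-1209 + 498\right)} - \frac{4287125655}{28573175444}\right) = 3956125 + \left(\frac{-6 + 3486}{28 \left(-711\right)} - \frac{4287125655}{28573175444}\right) = 3956125 + \left(\frac{1}{28} \left(- \frac{1}{711}\right) 3480 - \frac{4287125655}{28573175444}\right) = 3956125 - \frac{15398562340405}{47402898061596} = \frac{187531774695369135095}{47402898061596}$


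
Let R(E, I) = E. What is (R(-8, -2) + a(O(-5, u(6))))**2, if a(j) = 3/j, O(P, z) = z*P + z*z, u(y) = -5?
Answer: 157609/2500 ≈ 63.044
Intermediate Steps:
O(P, z) = z**2 + P*z (O(P, z) = P*z + z**2 = z**2 + P*z)
(R(-8, -2) + a(O(-5, u(6))))**2 = (-8 + 3/((-5*(-5 - 5))))**2 = (-8 + 3/((-5*(-10))))**2 = (-8 + 3/50)**2 = (-397/50)**2 = 157609/2500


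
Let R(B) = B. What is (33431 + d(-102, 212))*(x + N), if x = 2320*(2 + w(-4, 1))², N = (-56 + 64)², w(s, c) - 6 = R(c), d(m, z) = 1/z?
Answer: 333078181508/53 ≈ 6.2845e+9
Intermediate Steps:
w(s, c) = 6 + c
N = 64 (N = 8² = 64)
x = 187920 (x = 2320*(2 + (6 + 1))² = 2320*(2 + 7)² = 2320*9² = 2320*81 = 187920)
(33431 + d(-102, 212))*(x + N) = (33431 + 1/212)*(187920 + 64) = (33431 + 1/212)*187984 = (7087373/212)*187984 = 333078181508/53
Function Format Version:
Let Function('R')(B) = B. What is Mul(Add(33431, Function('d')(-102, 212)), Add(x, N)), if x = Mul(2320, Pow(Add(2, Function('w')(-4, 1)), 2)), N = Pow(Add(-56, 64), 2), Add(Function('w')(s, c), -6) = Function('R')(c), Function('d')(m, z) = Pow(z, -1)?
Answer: Rational(333078181508, 53) ≈ 6.2845e+9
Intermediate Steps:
Function('w')(s, c) = Add(6, c)
N = 64 (N = Pow(8, 2) = 64)
x = 187920 (x = Mul(2320, Pow(Add(2, Add(6, 1)), 2)) = Mul(2320, Pow(Add(2, 7), 2)) = Mul(2320, Pow(9, 2)) = Mul(2320, 81) = 187920)
Mul(Add(33431, Function('d')(-102, 212)), Add(x, N)) = Mul(Add(33431, Pow(212, -1)), Add(187920, 64)) = Mul(Add(33431, Rational(1, 212)), 187984) = Mul(Rational(7087373, 212), 187984) = Rational(333078181508, 53)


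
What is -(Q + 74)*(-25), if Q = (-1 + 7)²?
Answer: 2750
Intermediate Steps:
Q = 36 (Q = 6² = 36)
-(Q + 74)*(-25) = -(36 + 74)*(-25) = -110*(-25) = -1*(-2750) = 2750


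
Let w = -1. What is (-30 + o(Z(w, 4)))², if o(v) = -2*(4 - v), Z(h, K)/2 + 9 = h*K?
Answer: 8100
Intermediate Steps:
Z(h, K) = -18 + 2*K*h (Z(h, K) = -18 + 2*(h*K) = -18 + 2*(K*h) = -18 + 2*K*h)
o(v) = -8 + 2*v
(-30 + o(Z(w, 4)))² = (-30 + (-8 + 2*(-18 + 2*4*(-1))))² = (-30 + (-8 + 2*(-18 - 8)))² = (-30 + (-8 + 2*(-26)))² = (-30 + (-8 - 52))² = (-30 - 60)² = (-90)² = 8100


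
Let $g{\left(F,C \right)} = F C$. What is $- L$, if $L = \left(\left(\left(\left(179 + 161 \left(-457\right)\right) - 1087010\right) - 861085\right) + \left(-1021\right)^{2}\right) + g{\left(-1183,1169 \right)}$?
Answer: $2361979$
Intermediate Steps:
$g{\left(F,C \right)} = C F$
$L = -2361979$ ($L = \left(\left(\left(\left(179 + 161 \left(-457\right)\right) - 1087010\right) - 861085\right) + \left(-1021\right)^{2}\right) + 1169 \left(-1183\right) = \left(\left(\left(\left(179 - 73577\right) - 1087010\right) - 861085\right) + 1042441\right) - 1382927 = \left(\left(\left(-73398 - 1087010\right) - 861085\right) + 1042441\right) - 1382927 = \left(\left(-1160408 - 861085\right) + 1042441\right) - 1382927 = \left(-2021493 + 1042441\right) - 1382927 = -979052 - 1382927 = -2361979$)
$- L = \left(-1\right) \left(-2361979\right) = 2361979$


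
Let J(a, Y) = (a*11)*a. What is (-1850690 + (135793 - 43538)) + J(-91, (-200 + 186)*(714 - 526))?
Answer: -1667344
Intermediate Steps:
J(a, Y) = 11*a**2 (J(a, Y) = (11*a)*a = 11*a**2)
(-1850690 + (135793 - 43538)) + J(-91, (-200 + 186)*(714 - 526)) = (-1850690 + (135793 - 43538)) + 11*(-91)**2 = (-1850690 + 92255) + 11*8281 = -1758435 + 91091 = -1667344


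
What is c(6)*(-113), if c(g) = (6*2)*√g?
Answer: -1356*√6 ≈ -3321.5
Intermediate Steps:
c(g) = 12*√g
c(6)*(-113) = (12*√6)*(-113) = -1356*√6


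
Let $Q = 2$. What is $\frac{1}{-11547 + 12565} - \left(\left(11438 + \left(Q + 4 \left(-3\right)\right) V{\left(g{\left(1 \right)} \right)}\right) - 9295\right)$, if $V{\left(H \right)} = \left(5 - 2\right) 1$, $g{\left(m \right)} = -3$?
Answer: $- \frac{2151033}{1018} \approx -2113.0$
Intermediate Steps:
$V{\left(H \right)} = 3$ ($V{\left(H \right)} = 3 \cdot 1 = 3$)
$\frac{1}{-11547 + 12565} - \left(\left(11438 + \left(Q + 4 \left(-3\right)\right) V{\left(g{\left(1 \right)} \right)}\right) - 9295\right) = \frac{1}{-11547 + 12565} - \left(\left(11438 + \left(2 + 4 \left(-3\right)\right) 3\right) - 9295\right) = \frac{1}{1018} - \left(\left(11438 + \left(2 - 12\right) 3\right) - 9295\right) = \frac{1}{1018} - \left(\left(11438 - 30\right) - 9295\right) = \frac{1}{1018} - \left(11408 - 9295\right) = \frac{1}{1018} - 2113 = - \frac{2151033}{1018}$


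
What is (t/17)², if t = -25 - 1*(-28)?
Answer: 9/289 ≈ 0.031142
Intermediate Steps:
t = 3 (t = -25 + 28 = 3)
(t/17)² = (3/17)² = 9/289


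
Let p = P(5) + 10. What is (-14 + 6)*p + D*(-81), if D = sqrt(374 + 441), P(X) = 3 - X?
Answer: -64 - 81*sqrt(815) ≈ -2376.4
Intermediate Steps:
D = sqrt(815) ≈ 28.548
p = 8 (p = (3 - 1*5) + 10 = (3 - 5) + 10 = -2 + 10 = 8)
(-14 + 6)*p + D*(-81) = (-14 + 6)*8 + sqrt(815)*(-81) = -8*8 - 81*sqrt(815) = -64 - 81*sqrt(815)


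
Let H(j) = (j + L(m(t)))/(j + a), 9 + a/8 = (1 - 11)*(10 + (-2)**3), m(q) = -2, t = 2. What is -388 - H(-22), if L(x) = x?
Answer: -49288/127 ≈ -388.09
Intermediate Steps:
a = -232 (a = -72 + 8*((1 - 11)*(10 + (-2)**3)) = -72 + 8*(-10*(10 - 8)) = -72 + 8*(-10*2) = -72 + 8*(-20) = -72 - 160 = -232)
H(j) = (-2 + j)/(-232 + j) (H(j) = (j - 2)/(j - 232) = (-2 + j)/(-232 + j))
-388 - H(-22) = -388 - (-2 - 22)/(-232 - 22) = -388 - (-24)/(-254) = -388 - (-1)*(-24)/254 = -388 - 1*12/127 = -388 - 12/127 = -49288/127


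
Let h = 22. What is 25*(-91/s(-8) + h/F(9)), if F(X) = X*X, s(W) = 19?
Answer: -173825/1539 ≈ -112.95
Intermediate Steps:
F(X) = X²
25*(-91/s(-8) + h/F(9)) = 25*(-91/19 + 22/(9²)) = 25*(-91*1/19 + 22/81) = 25*(-91/19 + 22*(1/81)) = 25*(-91/19 + 22/81) = 25*(-6953/1539) = -173825/1539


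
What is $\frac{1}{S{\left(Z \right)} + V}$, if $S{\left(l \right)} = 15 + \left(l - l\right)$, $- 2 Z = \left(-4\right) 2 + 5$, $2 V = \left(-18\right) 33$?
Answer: $- \frac{1}{282} \approx -0.0035461$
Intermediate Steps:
$V = -297$ ($V = \frac{\left(-18\right) 33}{2} = \frac{1}{2} \left(-594\right) = -297$)
$Z = \frac{3}{2}$ ($Z = - \frac{\left(-4\right) 2 + 5}{2} = - \frac{-8 + 5}{2} = \left(- \frac{1}{2}\right) \left(-3\right) = \frac{3}{2} \approx 1.5$)
$S{\left(l \right)} = 15$ ($S{\left(l \right)} = 15 + 0 = 15$)
$\frac{1}{S{\left(Z \right)} + V} = \frac{1}{15 - 297} = \frac{1}{-282} = - \frac{1}{282}$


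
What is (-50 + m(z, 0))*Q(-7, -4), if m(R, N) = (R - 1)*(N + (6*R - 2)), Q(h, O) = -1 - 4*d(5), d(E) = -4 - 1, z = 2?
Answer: -760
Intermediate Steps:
d(E) = -5
Q(h, O) = 19 (Q(h, O) = -1 - 4*(-5) = -1 + 20 = 19)
m(R, N) = (-1 + R)*(-2 + N + 6*R) (m(R, N) = (-1 + R)*(N + (-2 + 6*R)) = (-1 + R)*(-2 + N + 6*R))
(-50 + m(z, 0))*Q(-7, -4) = (-50 + (2 - 1*0 - 8*2 + 6*2² + 0*2))*19 = (-50 + (2 + 0 - 16 + 6*4 + 0))*19 = (-50 + (2 + 0 - 16 + 24 + 0))*19 = (-50 + 10)*19 = -40*19 = -760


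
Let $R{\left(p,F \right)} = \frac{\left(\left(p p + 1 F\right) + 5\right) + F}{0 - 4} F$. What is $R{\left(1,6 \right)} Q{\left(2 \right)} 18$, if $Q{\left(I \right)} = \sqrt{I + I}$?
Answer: $-972$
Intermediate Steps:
$R{\left(p,F \right)} = F \left(- \frac{5}{4} - \frac{F}{2} - \frac{p^{2}}{4}\right)$ ($R{\left(p,F \right)} = \frac{\left(\left(p^{2} + F\right) + 5\right) + F}{-4} F = \left(\left(\left(F + p^{2}\right) + 5\right) + F\right) \left(- \frac{1}{4}\right) F = \left(\left(5 + F + p^{2}\right) + F\right) \left(- \frac{1}{4}\right) F = \left(5 + p^{2} + 2 F\right) \left(- \frac{1}{4}\right) F = \left(- \frac{5}{4} - \frac{F}{2} - \frac{p^{2}}{4}\right) F = F \left(- \frac{5}{4} - \frac{F}{2} - \frac{p^{2}}{4}\right)$)
$Q{\left(I \right)} = \sqrt{2} \sqrt{I}$ ($Q{\left(I \right)} = \sqrt{2 I} = \sqrt{2} \sqrt{I}$)
$R{\left(1,6 \right)} Q{\left(2 \right)} 18 = \left(- \frac{1}{4}\right) 6 \left(5 + 1^{2} + 2 \cdot 6\right) \sqrt{2} \sqrt{2} \cdot 18 = \left(- \frac{1}{4}\right) 6 \left(5 + 1 + 12\right) 2 \cdot 18 = \left(- \frac{1}{4}\right) 6 \cdot 18 \cdot 2 \cdot 18 = \left(-27\right) 2 \cdot 18 = \left(-54\right) 18 = -972$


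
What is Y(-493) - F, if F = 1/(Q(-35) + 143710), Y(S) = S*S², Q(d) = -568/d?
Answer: -602760565789661/5030418 ≈ -1.1982e+8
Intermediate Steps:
Y(S) = S³
F = 35/5030418 (F = 1/(-568/(-35) + 143710) = 1/(-568*(-1/35) + 143710) = 1/(568/35 + 143710) = 1/(5030418/35) = 35/5030418 ≈ 6.9577e-6)
Y(-493) - F = (-493)³ - 1*35/5030418 = -119823157 - 35/5030418 = -602760565789661/5030418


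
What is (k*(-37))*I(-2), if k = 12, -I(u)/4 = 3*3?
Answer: 15984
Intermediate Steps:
I(u) = -36 (I(u) = -12*3 = -4*9 = -36)
(k*(-37))*I(-2) = (12*(-37))*(-36) = -444*(-36) = 15984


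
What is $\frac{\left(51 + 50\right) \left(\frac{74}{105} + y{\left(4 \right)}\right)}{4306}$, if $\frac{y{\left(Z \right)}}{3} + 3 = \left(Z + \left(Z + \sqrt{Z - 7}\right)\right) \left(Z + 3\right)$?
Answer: $\frac{1693669}{452130} + \frac{2121 i \sqrt{3}}{4306} \approx 3.746 + 0.85315 i$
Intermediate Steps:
$y{\left(Z \right)} = -9 + 3 \left(3 + Z\right) \left(\sqrt{-7 + Z} + 2 Z\right)$ ($y{\left(Z \right)} = -9 + 3 \left(Z + \left(Z + \sqrt{Z - 7}\right)\right) \left(Z + 3\right) = -9 + 3 \left(Z + \left(Z + \sqrt{-7 + Z}\right)\right) \left(3 + Z\right) = -9 + 3 \left(\sqrt{-7 + Z} + 2 Z\right) \left(3 + Z\right) = -9 + 3 \left(3 + Z\right) \left(\sqrt{-7 + Z} + 2 Z\right)$)
$\frac{\left(51 + 50\right) \left(\frac{74}{105} + y{\left(4 \right)}\right)}{4306} = \frac{\left(51 + 50\right) \left(\frac{74}{105} + \left(-9 + 6 \cdot 4^{2} + 9 \sqrt{-7 + 4} + 18 \cdot 4 + 3 \cdot 4 \sqrt{-7 + 4}\right)\right)}{4306} = 101 \left(74 \cdot \frac{1}{105} + \left(-9 + 6 \cdot 16 + 9 \sqrt{-3} + 72 + 3 \cdot 4 \sqrt{-3}\right)\right) \frac{1}{4306} = 101 \left(\frac{74}{105} + \left(-9 + 96 + 9 i \sqrt{3} + 72 + 3 \cdot 4 i \sqrt{3}\right)\right) \frac{1}{4306} = 101 \left(\frac{74}{105} + \left(-9 + 96 + 9 i \sqrt{3} + 72 + 12 i \sqrt{3}\right)\right) \frac{1}{4306} = 101 \left(\frac{74}{105} + \left(159 + 21 i \sqrt{3}\right)\right) \frac{1}{4306} = 101 \left(\frac{16769}{105} + 21 i \sqrt{3}\right) \frac{1}{4306} = \left(\frac{1693669}{105} + 2121 i \sqrt{3}\right) \frac{1}{4306} = \frac{1693669}{452130} + \frac{2121 i \sqrt{3}}{4306}$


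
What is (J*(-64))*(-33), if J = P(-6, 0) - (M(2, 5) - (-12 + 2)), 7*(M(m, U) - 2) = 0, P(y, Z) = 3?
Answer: -19008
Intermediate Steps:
M(m, U) = 2 (M(m, U) = 2 + (⅐)*0 = 2 + 0 = 2)
J = -9 (J = 3 - (2 - (-12 + 2)) = 3 - (2 - 1*(-10)) = 3 - (2 + 10) = 3 - 1*12 = 3 - 12 = -9)
(J*(-64))*(-33) = -9*(-64)*(-33) = 576*(-33) = -19008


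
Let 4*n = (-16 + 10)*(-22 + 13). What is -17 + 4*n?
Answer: 37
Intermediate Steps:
n = 27/2 (n = ((-16 + 10)*(-22 + 13))/4 = (-6*(-9))/4 = (¼)*54 = 27/2 ≈ 13.500)
-17 + 4*n = -17 + 4*(27/2) = -17 + 54 = 37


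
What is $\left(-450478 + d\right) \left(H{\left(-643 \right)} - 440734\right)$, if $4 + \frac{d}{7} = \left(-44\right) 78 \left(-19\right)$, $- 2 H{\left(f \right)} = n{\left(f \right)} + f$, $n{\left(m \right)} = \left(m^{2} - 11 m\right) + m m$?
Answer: $-5101518100$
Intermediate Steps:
$n{\left(m \right)} = - 11 m + 2 m^{2}$ ($n{\left(m \right)} = \left(m^{2} - 11 m\right) + m^{2} = - 11 m + 2 m^{2}$)
$H{\left(f \right)} = - \frac{f}{2} - \frac{f \left(-11 + 2 f\right)}{2}$ ($H{\left(f \right)} = - \frac{f \left(-11 + 2 f\right) + f}{2} = - \frac{f + f \left(-11 + 2 f\right)}{2} = - \frac{f}{2} - \frac{f \left(-11 + 2 f\right)}{2}$)
$d = 456428$ ($d = -28 + 7 \left(-44\right) 78 \left(-19\right) = -28 + 7 \left(\left(-3432\right) \left(-19\right)\right) = -28 + 7 \cdot 65208 = -28 + 456456 = 456428$)
$\left(-450478 + d\right) \left(H{\left(-643 \right)} - 440734\right) = \left(-450478 + 456428\right) \left(- 643 \left(5 - -643\right) - 440734\right) = 5950 \left(- 643 \left(5 + 643\right) - 440734\right) = 5950 \left(\left(-643\right) 648 - 440734\right) = 5950 \left(-416664 - 440734\right) = 5950 \left(-857398\right) = -5101518100$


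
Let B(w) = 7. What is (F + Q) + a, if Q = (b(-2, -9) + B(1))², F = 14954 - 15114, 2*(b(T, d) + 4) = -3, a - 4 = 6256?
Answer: 24409/4 ≈ 6102.3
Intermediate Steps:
a = 6260 (a = 4 + 6256 = 6260)
b(T, d) = -11/2 (b(T, d) = -4 + (½)*(-3) = -4 - 3/2 = -11/2)
F = -160
Q = 9/4 (Q = (-11/2 + 7)² = (3/2)² = 9/4 ≈ 2.2500)
(F + Q) + a = (-160 + 9/4) + 6260 = -631/4 + 6260 = 24409/4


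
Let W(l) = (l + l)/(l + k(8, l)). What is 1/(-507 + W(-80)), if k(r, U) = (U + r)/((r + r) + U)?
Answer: -631/318637 ≈ -0.0019803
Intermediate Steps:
k(r, U) = (U + r)/(U + 2*r) (k(r, U) = (U + r)/(2*r + U) = (U + r)/(U + 2*r))
W(l) = 2*l/(l + (8 + l)/(16 + l)) (W(l) = (l + l)/(l + (l + 8)/(l + 2*8)) = (2*l)/(l + (8 + l)/(l + 16)) = (2*l)/(l + (8 + l)/(16 + l)) = 2*l/(l + (8 + l)/(16 + l)))
1/(-507 + W(-80)) = 1/(-507 + 2*(-80)*(16 - 80)/(8 - 80 - 80*(16 - 80))) = 1/(-507 + 2*(-80)*(-64)/(8 - 80 - 80*(-64))) = 1/(-507 + 2*(-80)*(-64)/(8 - 80 + 5120)) = 1/(-507 + 2*(-80)*(-64)/5048) = 1/(-507 + 2*(-80)*(1/5048)*(-64)) = 1/(-507 + 1280/631) = 1/(-318637/631) = -631/318637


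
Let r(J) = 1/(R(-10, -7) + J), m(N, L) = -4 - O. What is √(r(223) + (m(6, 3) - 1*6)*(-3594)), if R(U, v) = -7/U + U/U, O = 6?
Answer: √290338236006/2247 ≈ 239.80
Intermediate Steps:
m(N, L) = -10 (m(N, L) = -4 - 1*6 = -4 - 6 = -10)
R(U, v) = 1 - 7/U (R(U, v) = -7/U + 1 = 1 - 7/U)
r(J) = 1/(17/10 + J) (r(J) = 1/((-7 - 10)/(-10) + J) = 1/(-⅒*(-17) + J) = 1/(17/10 + J))
√(r(223) + (m(6, 3) - 1*6)*(-3594)) = √(10/(17 + 10*223) + (-10 - 1*6)*(-3594)) = √(10/(17 + 2230) + (-10 - 6)*(-3594)) = √(10/2247 - 16*(-3594)) = √(10*(1/2247) + 57504) = √(10/2247 + 57504) = √(129211498/2247) = √290338236006/2247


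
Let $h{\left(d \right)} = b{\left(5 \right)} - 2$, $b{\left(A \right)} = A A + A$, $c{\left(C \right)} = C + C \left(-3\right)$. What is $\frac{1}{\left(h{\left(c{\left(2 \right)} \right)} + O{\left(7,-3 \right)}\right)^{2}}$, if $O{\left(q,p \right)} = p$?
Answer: $\frac{1}{625} \approx 0.0016$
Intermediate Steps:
$c{\left(C \right)} = - 2 C$ ($c{\left(C \right)} = C - 3 C = - 2 C$)
$b{\left(A \right)} = A + A^{2}$ ($b{\left(A \right)} = A^{2} + A = A + A^{2}$)
$h{\left(d \right)} = 28$ ($h{\left(d \right)} = 5 \left(1 + 5\right) - 2 = 5 \cdot 6 - 2 = 30 - 2 = 28$)
$\frac{1}{\left(h{\left(c{\left(2 \right)} \right)} + O{\left(7,-3 \right)}\right)^{2}} = \frac{1}{\left(28 - 3\right)^{2}} = \frac{1}{25^{2}} = \frac{1}{625}$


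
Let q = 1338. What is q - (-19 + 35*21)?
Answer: 622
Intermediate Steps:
q - (-19 + 35*21) = 1338 - (-19 + 35*21) = 1338 - (-19 + 735) = 1338 - 1*716 = 1338 - 716 = 622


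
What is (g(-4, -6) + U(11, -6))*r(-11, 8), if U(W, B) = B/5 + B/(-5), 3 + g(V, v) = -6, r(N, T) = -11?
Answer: 99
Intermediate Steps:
g(V, v) = -9 (g(V, v) = -3 - 6 = -9)
U(W, B) = 0 (U(W, B) = B*(⅕) + B*(-⅕) = B/5 - B/5 = 0)
(g(-4, -6) + U(11, -6))*r(-11, 8) = (-9 + 0)*(-11) = -9*(-11) = 99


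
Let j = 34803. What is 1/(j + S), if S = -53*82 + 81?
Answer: 1/30538 ≈ 3.2746e-5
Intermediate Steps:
S = -4265 (S = -4346 + 81 = -4265)
1/(j + S) = 1/(34803 - 4265) = 1/30538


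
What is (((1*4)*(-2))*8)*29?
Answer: -1856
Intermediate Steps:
(((1*4)*(-2))*8)*29 = ((4*(-2))*8)*29 = -8*8*29 = -64*29 = -1856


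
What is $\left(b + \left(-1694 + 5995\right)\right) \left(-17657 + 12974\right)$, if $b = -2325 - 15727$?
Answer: $64395933$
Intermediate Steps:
$b = -18052$ ($b = -2325 - 15727 = -18052$)
$\left(b + \left(-1694 + 5995\right)\right) \left(-17657 + 12974\right) = \left(-18052 + \left(-1694 + 5995\right)\right) \left(-17657 + 12974\right) = \left(-18052 + 4301\right) \left(-4683\right) = \left(-13751\right) \left(-4683\right) = 64395933$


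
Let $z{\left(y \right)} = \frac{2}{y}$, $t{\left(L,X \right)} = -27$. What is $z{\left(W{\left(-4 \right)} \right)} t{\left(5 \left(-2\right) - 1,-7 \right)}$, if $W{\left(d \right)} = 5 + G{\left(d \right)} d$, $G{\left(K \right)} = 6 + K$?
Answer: $18$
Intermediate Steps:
$W{\left(d \right)} = 5 + d \left(6 + d\right)$ ($W{\left(d \right)} = 5 + \left(6 + d\right) d = 5 + d \left(6 + d\right)$)
$z{\left(W{\left(-4 \right)} \right)} t{\left(5 \left(-2\right) - 1,-7 \right)} = \frac{2}{5 - 4 \left(6 - 4\right)} \left(-27\right) = \frac{2}{5 - 8} \left(-27\right) = \frac{2}{-3} \left(-27\right) = 2 \left(- \frac{1}{3}\right) \left(-27\right) = \left(- \frac{2}{3}\right) \left(-27\right) = 18$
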